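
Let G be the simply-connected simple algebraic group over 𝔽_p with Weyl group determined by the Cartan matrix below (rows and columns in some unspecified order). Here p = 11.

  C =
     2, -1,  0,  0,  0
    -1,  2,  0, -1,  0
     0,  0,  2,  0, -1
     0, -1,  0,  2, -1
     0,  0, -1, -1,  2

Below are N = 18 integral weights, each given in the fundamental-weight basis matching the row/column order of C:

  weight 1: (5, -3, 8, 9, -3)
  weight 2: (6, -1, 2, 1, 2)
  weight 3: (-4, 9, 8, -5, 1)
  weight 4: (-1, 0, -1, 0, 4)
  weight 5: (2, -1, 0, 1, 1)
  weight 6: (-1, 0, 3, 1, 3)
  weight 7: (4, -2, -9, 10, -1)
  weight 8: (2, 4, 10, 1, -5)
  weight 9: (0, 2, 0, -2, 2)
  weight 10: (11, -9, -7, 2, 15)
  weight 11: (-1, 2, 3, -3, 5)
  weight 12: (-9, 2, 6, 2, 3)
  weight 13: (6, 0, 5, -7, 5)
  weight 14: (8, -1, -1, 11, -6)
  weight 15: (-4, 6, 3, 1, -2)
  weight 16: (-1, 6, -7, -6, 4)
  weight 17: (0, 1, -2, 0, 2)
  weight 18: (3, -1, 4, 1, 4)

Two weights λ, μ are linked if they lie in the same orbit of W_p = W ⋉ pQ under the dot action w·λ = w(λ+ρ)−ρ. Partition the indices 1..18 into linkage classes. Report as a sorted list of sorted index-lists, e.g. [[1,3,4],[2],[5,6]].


Root system A_5: the 5×5 matrix C matches after relabeling.

Ā_11 reps of the 18 weights (A_5, coords as presented):

    λ_1 → (2, 4, 2, 1, 1)
    λ_2 → (3, 0, 1, 2, 2)
    λ_3 → (3, 0, 1, 2, 2)
    λ_4 → (0, 1, 0, 1, 5)
    λ_5 → (3, 0, 1, 2, 2)
    λ_6 → (0, 1, 4, 2, 4)
    λ_7 → (0, 1, 4, 2, 4)
    λ_8 → (3, 0, 1, 2, 2)
    λ_9 → (1, 2, 1, 1, 2)
    λ_10 → (1, 4, 3, 1, 0)
    λ_11 → (0, 1, 4, 2, 4)
    λ_12 → (3, 0, 1, 2, 2)
    λ_13 → (1, 4, 3, 1, 0)
    λ_14 → (0, 1, 0, 1, 5)
    λ_15 → (2, 4, 2, 1, 1)
    λ_16 → (0, 1, 0, 1, 5)
    λ_17 → (1, 2, 1, 1, 2)
    λ_18 → (0, 1, 0, 1, 5)

Grouping the 18 weights by Ā_11-representative: 6 linkage classes.

[[1, 15], [2, 3, 5, 8, 12], [4, 14, 16, 18], [6, 7, 11], [9, 17], [10, 13]]


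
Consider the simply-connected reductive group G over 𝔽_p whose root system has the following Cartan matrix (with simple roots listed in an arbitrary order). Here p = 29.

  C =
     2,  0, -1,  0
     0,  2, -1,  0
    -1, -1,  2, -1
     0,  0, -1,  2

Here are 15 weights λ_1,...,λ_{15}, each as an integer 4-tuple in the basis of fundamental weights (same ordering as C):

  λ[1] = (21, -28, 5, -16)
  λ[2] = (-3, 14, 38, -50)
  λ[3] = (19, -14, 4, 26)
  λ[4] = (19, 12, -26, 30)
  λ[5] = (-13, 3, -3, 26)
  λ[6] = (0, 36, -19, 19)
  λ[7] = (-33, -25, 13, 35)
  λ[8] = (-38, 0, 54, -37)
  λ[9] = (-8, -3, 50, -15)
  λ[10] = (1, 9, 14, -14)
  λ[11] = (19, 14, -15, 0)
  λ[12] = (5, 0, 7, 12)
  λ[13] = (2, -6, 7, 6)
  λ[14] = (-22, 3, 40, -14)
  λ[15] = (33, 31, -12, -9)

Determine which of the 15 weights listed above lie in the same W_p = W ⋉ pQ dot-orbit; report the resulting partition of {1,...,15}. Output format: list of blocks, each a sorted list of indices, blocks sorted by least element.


C ↔ D_4 under row/col permutation; |W(D_4)| = 192.

Each λ_j+ρ reduced to Ā_29; 4-tuples below use C's row order:

  λ_1+ρ ↦ (6, 1, 1, 13)
  λ_2+ρ ↦ (3, 10, 2, 4)
  λ_3+ρ ↦ (3, 10, 2, 4)
  λ_4+ρ ↦ (3, 10, 2, 4)
  λ_5+ρ ↦ (2, 10, 2, 13)
  λ_6+ρ ↦ (7, 9, 2, 8)
  λ_7+ρ ↦ (3, 5, 3, 7)
  λ_8+ρ ↦ (7, 9, 2, 8)
  λ_9+ρ ↦ (6, 1, 1, 13)
  λ_10+ρ ↦ (2, 10, 2, 13)
  λ_11+ρ ↦ (6, 1, 1, 13)
  λ_12+ρ ↦ (6, 1, 1, 13)
  λ_13+ρ ↦ (3, 5, 3, 7)
  λ_14+ρ ↦ (5, 12, 1, 3)
  λ_15+ρ ↦ (3, 5, 3, 7)

Partition of {1..15} into 6 W_29-dot-orbits:

[[1, 9, 11, 12], [2, 3, 4], [5, 10], [6, 8], [7, 13, 15], [14]]


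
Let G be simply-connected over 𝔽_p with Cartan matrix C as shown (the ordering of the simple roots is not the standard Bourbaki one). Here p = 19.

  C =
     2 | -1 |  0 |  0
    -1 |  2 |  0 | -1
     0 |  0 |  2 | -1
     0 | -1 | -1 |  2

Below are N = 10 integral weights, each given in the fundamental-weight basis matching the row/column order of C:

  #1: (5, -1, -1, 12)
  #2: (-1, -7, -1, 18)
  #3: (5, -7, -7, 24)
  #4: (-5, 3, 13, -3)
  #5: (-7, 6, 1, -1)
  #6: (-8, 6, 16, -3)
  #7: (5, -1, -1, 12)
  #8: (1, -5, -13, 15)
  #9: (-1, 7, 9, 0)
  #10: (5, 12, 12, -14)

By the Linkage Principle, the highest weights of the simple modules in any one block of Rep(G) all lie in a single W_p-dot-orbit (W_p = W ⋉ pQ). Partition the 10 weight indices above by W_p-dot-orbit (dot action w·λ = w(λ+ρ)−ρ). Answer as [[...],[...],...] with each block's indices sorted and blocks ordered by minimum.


Cartan matrix: type A_4 (|W|=120); un-permuting the 4 rows.

λ_j+ρ reflected into Ā_19 (⟨·,θ^∨⟩≤19); 4-tuples as given:

    λ_1 → (6, 0, 0, 13)
    λ_2 → (6, 0, 0, 13)
    λ_3 → (6, 0, 0, 13)
    λ_4 → (2, 2, 12, 0)
    λ_5 → (6, 1, 2, 0)
    λ_6 → (2, 2, 12, 0)
    λ_7 → (6, 0, 0, 13)
    λ_8 → (2, 2, 12, 0)
    λ_9 → (0, 8, 10, 1)
    λ_10 → (6, 0, 0, 13)

The 10 indices split into 4 linkage classes (same alcove rep ⇔ same W_19-dot-orbit):

[[1, 2, 3, 7, 10], [4, 6, 8], [5], [9]]


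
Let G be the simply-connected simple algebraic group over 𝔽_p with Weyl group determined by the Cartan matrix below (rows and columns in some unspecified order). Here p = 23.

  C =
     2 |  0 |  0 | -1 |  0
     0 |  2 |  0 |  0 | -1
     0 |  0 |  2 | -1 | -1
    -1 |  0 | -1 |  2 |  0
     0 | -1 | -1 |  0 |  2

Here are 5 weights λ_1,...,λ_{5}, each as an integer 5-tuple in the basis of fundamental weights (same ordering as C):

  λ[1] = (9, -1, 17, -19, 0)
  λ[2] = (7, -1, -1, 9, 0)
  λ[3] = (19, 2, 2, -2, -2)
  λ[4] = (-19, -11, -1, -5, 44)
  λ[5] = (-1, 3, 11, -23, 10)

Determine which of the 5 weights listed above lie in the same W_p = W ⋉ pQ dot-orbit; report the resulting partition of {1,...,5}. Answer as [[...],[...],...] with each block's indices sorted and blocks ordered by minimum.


A_5 Cartan matrix, 5 simple roots permuted; ρ=(1,1,1,1,1).

W_23-reps of the 5 weights in Ā_23 (same 5-coord order as C):

  λ_1 → (8, 0, 0, 10, 1)
  λ_2 → (8, 0, 0, 10, 1)
  λ_3 → (18, 1, 1, 1, 1)
  λ_4 → (8, 0, 0, 10, 1)
  λ_5 → (8, 0, 0, 10, 1)

The 5 indices split into 2 linkage classes (same alcove rep ⇔ same W_23-dot-orbit):

[[1, 2, 4, 5], [3]]


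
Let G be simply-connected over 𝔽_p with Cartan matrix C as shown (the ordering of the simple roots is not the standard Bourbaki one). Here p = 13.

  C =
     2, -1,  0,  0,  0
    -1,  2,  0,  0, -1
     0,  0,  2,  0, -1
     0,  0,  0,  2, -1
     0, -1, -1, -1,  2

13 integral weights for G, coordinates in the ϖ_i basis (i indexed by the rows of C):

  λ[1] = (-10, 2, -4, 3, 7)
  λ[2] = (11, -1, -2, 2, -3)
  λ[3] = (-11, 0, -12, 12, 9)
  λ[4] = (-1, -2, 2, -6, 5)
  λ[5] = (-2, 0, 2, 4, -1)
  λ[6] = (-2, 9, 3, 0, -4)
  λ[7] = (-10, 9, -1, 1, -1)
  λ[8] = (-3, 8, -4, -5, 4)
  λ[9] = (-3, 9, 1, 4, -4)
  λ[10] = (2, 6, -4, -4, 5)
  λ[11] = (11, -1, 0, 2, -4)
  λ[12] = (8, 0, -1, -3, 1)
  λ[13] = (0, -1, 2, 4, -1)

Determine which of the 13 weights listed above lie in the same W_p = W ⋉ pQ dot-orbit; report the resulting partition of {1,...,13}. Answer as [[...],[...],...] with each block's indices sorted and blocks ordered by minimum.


C ↔ D_5 under row/col permutation; |W(D_5)| = 1920.

Ā_13 reps of the 13 weights (D_5, coords as presented):

  λ_1+ρ ↦ (1, 1, 1, 2, 1) · λ_2+ρ ↦ (9, 1, 0, 2, 0) · λ_3+ρ ↦ (9, 1, 0, 2, 0) · λ_4+ρ ↦ (1, 0, 3, 5, 0) · λ_5+ρ ↦ (1, 0, 3, 5, 0) · λ_6+ρ ↦ (1, 1, 1, 2, 1) · λ_7+ρ ↦ (9, 1, 0, 2, 0) · λ_8+ρ ↦ (1, 1, 1, 2, 1) · λ_9+ρ ↦ (1, 1, 1, 2, 1) · λ_10+ρ ↦ (0, 0, 0, 0, 3) · λ_11+ρ ↦ (9, 1, 0, 2, 0) · λ_12+ρ ↦ (9, 1, 0, 2, 0) · λ_13+ρ ↦ (1, 0, 3, 5, 0)

The 13 indices split into 4 linkage classes (same alcove rep ⇔ same W_13-dot-orbit):

[[1, 6, 8, 9], [2, 3, 7, 11, 12], [4, 5, 13], [10]]


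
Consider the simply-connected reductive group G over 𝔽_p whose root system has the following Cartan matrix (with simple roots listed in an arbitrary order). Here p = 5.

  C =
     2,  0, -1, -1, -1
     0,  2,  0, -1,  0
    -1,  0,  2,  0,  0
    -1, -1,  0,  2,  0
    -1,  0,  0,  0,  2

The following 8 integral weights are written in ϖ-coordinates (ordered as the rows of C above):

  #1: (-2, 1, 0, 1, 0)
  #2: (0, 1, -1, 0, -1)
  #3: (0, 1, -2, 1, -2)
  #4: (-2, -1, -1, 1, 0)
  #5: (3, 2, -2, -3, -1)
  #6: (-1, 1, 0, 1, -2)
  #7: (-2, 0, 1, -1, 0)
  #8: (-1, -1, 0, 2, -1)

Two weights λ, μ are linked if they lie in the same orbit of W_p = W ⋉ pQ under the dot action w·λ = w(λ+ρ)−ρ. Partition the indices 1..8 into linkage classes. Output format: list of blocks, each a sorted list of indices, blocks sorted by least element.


Cartan matrix: type D_5 (|W|=1920); un-permuting the 5 rows.

λ_j+ρ reflected into Ā_5 (⟨·,θ^∨⟩≤5); 5-tuples as given:

  λ_1 → (1, 2, 0, 0, 0) · λ_2 → (1, 2, 0, 0, 0) · λ_3 → (1, 2, 0, 0, 0) · λ_4 → (0, 0, 1, 1, 0) · λ_5 → (0, 0, 1, 1, 0) · λ_6 → (1, 2, 0, 0, 0) · λ_7 → (0, 0, 1, 1, 0) · λ_8 → (0, 0, 1, 1, 0)

2 distinct reps among the 8 weights ⇒ 2 W_5-linkage classes:

[[1, 2, 3, 6], [4, 5, 7, 8]]


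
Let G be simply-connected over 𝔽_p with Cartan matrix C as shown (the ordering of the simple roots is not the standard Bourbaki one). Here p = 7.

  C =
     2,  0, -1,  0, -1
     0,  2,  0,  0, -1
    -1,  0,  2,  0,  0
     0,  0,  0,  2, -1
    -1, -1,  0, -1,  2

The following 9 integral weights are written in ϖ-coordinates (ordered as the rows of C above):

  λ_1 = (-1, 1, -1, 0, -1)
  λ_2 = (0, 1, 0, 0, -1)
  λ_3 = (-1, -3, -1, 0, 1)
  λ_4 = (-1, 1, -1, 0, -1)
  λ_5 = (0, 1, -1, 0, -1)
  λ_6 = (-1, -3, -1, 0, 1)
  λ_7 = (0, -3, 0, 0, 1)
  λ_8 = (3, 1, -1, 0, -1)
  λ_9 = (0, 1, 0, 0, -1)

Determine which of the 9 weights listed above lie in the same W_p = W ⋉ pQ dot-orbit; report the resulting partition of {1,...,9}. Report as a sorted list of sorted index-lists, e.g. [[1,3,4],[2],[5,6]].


C ↔ D_5 under row/col permutation; |W(D_5)| = 1920.

Each λ_j+ρ reduced to Ā_7; 5-tuples below use C's row order:

  λ_1 → (0, 2, 0, 1, 0)
  λ_2 → (1, 2, 1, 1, 0)
  λ_3 → (0, 2, 0, 1, 0)
  λ_4 → (0, 2, 0, 1, 0)
  λ_5 → (1, 2, 0, 1, 0)
  λ_6 → (0, 2, 0, 1, 0)
  λ_7 → (1, 2, 1, 1, 0)
  λ_8 → (0, 2, 0, 1, 0)
  λ_9 → (1, 2, 1, 1, 0)

Linkage partition of the 9 weights (3 classes, p=7):

[[1, 3, 4, 6, 8], [2, 7, 9], [5]]


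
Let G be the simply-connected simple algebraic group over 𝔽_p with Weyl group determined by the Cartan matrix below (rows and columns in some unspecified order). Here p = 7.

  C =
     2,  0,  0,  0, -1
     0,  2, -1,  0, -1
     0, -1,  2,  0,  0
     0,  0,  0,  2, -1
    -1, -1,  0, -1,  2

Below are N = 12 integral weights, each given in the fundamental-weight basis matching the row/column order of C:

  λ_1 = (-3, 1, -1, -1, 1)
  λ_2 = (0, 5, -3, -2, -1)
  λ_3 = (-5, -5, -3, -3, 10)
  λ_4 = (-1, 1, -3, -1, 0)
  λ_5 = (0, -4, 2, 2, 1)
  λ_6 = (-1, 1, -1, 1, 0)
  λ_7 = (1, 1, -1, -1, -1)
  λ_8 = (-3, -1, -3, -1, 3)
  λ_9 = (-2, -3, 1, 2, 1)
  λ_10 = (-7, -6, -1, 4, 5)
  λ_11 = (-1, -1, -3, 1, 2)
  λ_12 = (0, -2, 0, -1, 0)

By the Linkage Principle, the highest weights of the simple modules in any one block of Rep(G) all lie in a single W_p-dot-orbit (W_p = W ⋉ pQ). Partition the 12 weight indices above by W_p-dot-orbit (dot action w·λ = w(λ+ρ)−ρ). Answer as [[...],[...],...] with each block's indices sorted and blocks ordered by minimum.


Cartan matrix: type D_5 (|W|=1920); un-permuting the 5 rows.

Ā_7 reps of the 12 weights (D_5, coords as presented):

  λ_1 → (2, 2, 0, 0, 0) · λ_2 → (0, 0, 2, 0, 1) · λ_3 → (0, 1, 0, 2, 1) · λ_4 → (0, 0, 2, 0, 1) · λ_5 → (0, 1, 0, 2, 1) · λ_6 → (0, 1, 0, 2, 1) · λ_7 → (2, 2, 0, 0, 0) · λ_8 → (2, 2, 0, 0, 0) · λ_9 → (0, 1, 0, 2, 1) · λ_10 → (1, 1, 0, 0, 0) · λ_11 → (0, 1, 0, 2, 1) · λ_12 → (1, 1, 0, 0, 0)

These 12 weights hit 4 W_7-dot-orbits; sizes (3, 2, 5, 2):

[[1, 7, 8], [2, 4], [3, 5, 6, 9, 11], [10, 12]]


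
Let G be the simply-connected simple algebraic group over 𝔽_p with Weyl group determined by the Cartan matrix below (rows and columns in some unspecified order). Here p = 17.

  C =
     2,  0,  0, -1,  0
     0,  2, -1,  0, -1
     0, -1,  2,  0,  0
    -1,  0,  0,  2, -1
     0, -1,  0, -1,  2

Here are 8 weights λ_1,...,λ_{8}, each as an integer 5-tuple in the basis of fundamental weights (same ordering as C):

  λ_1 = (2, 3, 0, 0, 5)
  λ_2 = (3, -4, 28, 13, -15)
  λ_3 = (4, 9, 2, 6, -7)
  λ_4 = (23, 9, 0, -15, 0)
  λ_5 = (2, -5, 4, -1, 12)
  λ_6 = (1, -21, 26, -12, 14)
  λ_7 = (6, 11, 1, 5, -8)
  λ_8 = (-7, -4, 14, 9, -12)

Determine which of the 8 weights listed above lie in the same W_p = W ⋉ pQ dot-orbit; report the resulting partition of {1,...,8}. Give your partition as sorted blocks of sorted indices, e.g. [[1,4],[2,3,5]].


A_5 Cartan matrix, 5 simple roots permuted; ρ=(1,1,1,1,1).

W_17-reps of the 8 weights in Ā_17 (same 5-coord order as C):

  λ_1 → (3, 4, 1, 1, 6)
  λ_2 → (3, 4, 1, 0, 9)
  λ_3 → (3, 4, 1, 1, 6)
  λ_4 → (3, 4, 1, 1, 6)
  λ_5 → (3, 4, 1, 0, 9)
  λ_6 → (5, 1, 3, 4, 2)
  λ_7 → (3, 4, 1, 1, 6)
  λ_8 → (3, 4, 1, 1, 6)

Partition of {1..8} into 3 W_17-dot-orbits:

[[1, 3, 4, 7, 8], [2, 5], [6]]


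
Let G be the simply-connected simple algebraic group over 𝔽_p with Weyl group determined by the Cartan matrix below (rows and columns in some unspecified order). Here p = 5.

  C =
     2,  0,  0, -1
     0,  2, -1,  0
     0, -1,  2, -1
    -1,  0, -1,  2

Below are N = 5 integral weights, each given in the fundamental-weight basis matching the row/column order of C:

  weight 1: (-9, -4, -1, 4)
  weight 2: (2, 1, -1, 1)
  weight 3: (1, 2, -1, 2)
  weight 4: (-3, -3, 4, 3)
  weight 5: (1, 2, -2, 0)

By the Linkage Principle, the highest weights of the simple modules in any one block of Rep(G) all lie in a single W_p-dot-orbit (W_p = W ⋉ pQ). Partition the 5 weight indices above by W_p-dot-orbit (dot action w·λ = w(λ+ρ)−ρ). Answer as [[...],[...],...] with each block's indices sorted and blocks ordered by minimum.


Type A_4, rank 4, |W|=120; reorder rows/cols to standard.

λ_j+ρ reflected into Ā_5 (⟨·,θ^∨⟩≤5); 4-tuples as given:

  λ_1 → (1, 0, 0, 2) · λ_2 → (1, 0, 0, 2) · λ_3 → (1, 0, 0, 2) · λ_4 → (2, 2, 1, 0) · λ_5 → (2, 2, 1, 0)

Grouping the 5 weights by Ā_5-representative: 2 linkage classes.

[[1, 2, 3], [4, 5]]


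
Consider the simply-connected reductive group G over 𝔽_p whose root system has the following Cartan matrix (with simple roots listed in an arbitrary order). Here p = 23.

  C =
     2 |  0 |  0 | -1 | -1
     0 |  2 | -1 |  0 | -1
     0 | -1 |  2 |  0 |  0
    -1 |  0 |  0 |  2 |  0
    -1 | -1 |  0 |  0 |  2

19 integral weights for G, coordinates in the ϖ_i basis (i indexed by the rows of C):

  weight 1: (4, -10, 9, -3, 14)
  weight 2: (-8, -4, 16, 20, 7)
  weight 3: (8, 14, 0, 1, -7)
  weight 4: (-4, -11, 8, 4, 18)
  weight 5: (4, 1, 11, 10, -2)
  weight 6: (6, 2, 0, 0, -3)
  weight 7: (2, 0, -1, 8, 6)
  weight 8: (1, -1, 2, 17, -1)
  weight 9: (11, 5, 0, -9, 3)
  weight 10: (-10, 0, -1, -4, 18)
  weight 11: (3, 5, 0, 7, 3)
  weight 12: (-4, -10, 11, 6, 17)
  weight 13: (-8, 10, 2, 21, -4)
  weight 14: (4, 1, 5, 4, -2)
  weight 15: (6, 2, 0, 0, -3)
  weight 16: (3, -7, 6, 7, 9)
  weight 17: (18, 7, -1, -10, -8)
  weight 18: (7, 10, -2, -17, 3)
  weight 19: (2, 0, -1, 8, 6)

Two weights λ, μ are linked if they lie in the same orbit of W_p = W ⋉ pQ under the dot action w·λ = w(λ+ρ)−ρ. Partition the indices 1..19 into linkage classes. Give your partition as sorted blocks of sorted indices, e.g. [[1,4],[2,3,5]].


A_5 Cartan matrix, 5 simple roots permuted; ρ=(1,1,1,1,1).

Each λ_j+ρ reduced to Ā_23; 5-tuples below use C's row order:

  [1] (3, 9, 1, 2, 6) · [2] (5, 1, 1, 1, 2) · [3] (3, 9, 1, 2, 6) · [4] (3, 9, 1, 2, 6) · [5] (4, 1, 6, 5, 1) · [6] (5, 1, 1, 1, 2) · [7] (3, 1, 0, 9, 7) · [8] (2, 0, 3, 18, 0) · [9] (4, 6, 1, 8, 4) · [10] (3, 1, 0, 9, 7) · [11] (4, 6, 1, 8, 4) · [12] (3, 9, 1, 2, 6) · [13] (3, 1, 0, 9, 7) · [14] (4, 1, 6, 5, 1) · [15] (5, 1, 1, 1, 2) · [16] (4, 6, 1, 8, 4) · [17] (3, 1, 0, 9, 7) · [18] (4, 6, 1, 8, 4) · [19] (3, 1, 0, 9, 7)

Grouping the 19 weights by Ā_23-representative: 6 linkage classes.

[[1, 3, 4, 12], [2, 6, 15], [5, 14], [7, 10, 13, 17, 19], [8], [9, 11, 16, 18]]


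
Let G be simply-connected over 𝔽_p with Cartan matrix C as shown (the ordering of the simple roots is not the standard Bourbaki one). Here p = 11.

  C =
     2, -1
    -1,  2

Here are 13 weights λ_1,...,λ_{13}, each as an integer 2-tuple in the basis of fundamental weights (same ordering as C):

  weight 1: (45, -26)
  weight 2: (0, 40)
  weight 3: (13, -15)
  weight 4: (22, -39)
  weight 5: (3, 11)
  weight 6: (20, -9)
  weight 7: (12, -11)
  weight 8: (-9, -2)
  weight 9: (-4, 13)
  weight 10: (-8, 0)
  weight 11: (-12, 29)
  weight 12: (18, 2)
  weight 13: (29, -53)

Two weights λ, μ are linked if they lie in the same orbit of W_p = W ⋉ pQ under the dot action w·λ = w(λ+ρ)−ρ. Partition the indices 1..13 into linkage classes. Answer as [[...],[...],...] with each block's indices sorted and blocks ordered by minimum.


C ↔ A_2 under row/col permutation; |W(A_2)| = 6.

Ā_11 reps of the 13 weights (A_2, coords as presented):

  λ_1+ρ ↦ (1, 2);  λ_2+ρ ↦ (1, 8);  λ_3+ρ ↦ (3, 8);  λ_4+ρ ↦ (1, 6);  λ_5+ρ ↦ (1, 6);  λ_6+ρ ↦ (1, 2);  λ_7+ρ ↦ (1, 8);  λ_8+ρ ↦ (1, 8);  λ_9+ρ ↦ (0, 8);  λ_10+ρ ↦ (1, 6);  λ_11+ρ ↦ (0, 8);  λ_12+ρ ↦ (0, 8);  λ_13+ρ ↦ (0, 8)

The 13 indices split into 5 linkage classes (same alcove rep ⇔ same W_11-dot-orbit):

[[1, 6], [2, 7, 8], [3], [4, 5, 10], [9, 11, 12, 13]]


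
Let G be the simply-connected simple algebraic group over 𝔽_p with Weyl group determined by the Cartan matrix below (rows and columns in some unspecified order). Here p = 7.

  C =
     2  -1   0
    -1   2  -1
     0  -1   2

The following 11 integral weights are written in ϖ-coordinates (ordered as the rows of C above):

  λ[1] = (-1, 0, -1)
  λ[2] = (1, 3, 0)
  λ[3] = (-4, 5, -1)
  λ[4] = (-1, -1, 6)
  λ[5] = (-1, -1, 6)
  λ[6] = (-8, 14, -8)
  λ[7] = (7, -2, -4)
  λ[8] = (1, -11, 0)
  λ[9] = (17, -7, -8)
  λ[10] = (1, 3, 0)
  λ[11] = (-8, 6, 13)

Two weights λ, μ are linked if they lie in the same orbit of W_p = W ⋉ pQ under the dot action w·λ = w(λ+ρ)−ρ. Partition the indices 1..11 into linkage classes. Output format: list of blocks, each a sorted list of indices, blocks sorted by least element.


Type A_3, rank 3, |W|=24; reorder rows/cols to standard.

Alcove-folded reps (p=7, 11 weights, presented ϖ-order):

  [1] (0, 1, 0)
  [2] (2, 4, 1)
  [3] (3, 3, 0)
  [4] (0, 0, 7)
  [5] (0, 0, 7)
  [6] (0, 1, 0)
  [7] (3, 3, 0)
  [8] (2, 4, 1)
  [9] (2, 4, 1)
  [10] (2, 4, 1)
  [11] (0, 0, 7)

Grouping the 11 weights by Ā_7-representative: 4 linkage classes.

[[1, 6], [2, 8, 9, 10], [3, 7], [4, 5, 11]]


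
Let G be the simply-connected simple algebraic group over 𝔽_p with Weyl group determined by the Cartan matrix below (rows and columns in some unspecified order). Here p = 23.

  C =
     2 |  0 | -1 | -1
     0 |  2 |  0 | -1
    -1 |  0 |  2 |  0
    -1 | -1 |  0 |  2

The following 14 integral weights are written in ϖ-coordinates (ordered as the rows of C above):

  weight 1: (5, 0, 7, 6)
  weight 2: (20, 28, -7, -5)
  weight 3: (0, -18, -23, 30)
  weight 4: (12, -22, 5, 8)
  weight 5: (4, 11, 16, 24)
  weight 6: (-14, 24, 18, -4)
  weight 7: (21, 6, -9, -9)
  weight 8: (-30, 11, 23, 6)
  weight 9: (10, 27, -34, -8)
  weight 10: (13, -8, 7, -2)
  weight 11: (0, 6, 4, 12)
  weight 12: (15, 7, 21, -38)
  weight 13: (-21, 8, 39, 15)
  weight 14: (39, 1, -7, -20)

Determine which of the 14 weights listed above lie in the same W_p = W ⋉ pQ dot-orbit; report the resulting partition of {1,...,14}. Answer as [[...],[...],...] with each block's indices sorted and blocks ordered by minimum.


Type A_4, rank 4, |W|=120; reorder rows/cols to standard.

Ā_23 reps of the 14 weights (A_4, coords as presented):

  λ_1+ρ ↦ (6, 1, 8, 7);  λ_2+ρ ↦ (4, 0, 11, 2);  λ_3+ρ ↦ (6, 1, 8, 7);  λ_4+ρ ↦ (1, 4, 1, 12);  λ_5+ρ ↦ (1, 4, 1, 12);  λ_6+ρ ↦ (1, 4, 2, 13);  λ_7+ρ ↦ (6, 1, 8, 7);  λ_8+ρ ↦ (1, 4, 1, 12);  λ_9+ρ ↦ (1, 4, 1, 12);  λ_10+ρ ↦ (6, 1, 8, 7);  λ_11+ρ ↦ (1, 4, 2, 13);  λ_12+ρ ↦ (6, 1, 8, 7);  λ_13+ρ ↦ (1, 4, 2, 13);  λ_14+ρ ↦ (4, 0, 11, 2)

Partition of {1..14} into 4 W_23-dot-orbits:

[[1, 3, 7, 10, 12], [2, 14], [4, 5, 8, 9], [6, 11, 13]]


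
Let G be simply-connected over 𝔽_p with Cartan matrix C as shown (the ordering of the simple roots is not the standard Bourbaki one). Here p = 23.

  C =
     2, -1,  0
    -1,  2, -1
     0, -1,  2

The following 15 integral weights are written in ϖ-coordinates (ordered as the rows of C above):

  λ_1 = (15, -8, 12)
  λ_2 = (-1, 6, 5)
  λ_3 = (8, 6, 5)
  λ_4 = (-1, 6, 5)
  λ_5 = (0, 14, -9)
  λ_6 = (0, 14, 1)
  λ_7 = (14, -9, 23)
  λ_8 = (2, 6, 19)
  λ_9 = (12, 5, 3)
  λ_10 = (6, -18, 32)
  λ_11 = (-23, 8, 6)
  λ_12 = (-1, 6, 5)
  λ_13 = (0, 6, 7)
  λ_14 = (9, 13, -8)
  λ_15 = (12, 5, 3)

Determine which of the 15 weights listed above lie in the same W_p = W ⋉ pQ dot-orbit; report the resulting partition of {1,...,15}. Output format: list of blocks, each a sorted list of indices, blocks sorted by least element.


Cartan matrix: type A_3 (|W|=24); un-permuting the 3 rows.

Ā_23 reps of the 15 weights (A_3, coords as presented):

  1: (9, 7, 6);  2: (0, 7, 6);  3: (9, 7, 6);  4: (0, 7, 6);  5: (1, 7, 8);  6: (1, 15, 2);  7: (1, 7, 8);  8: (4, 3, 13);  9: (13, 6, 4);  10: (0, 7, 6);  11: (9, 7, 6);  12: (0, 7, 6);  13: (1, 7, 8);  14: (9, 7, 6);  15: (13, 6, 4)

Grouping the 15 weights by Ā_23-representative: 6 linkage classes.

[[1, 3, 11, 14], [2, 4, 10, 12], [5, 7, 13], [6], [8], [9, 15]]


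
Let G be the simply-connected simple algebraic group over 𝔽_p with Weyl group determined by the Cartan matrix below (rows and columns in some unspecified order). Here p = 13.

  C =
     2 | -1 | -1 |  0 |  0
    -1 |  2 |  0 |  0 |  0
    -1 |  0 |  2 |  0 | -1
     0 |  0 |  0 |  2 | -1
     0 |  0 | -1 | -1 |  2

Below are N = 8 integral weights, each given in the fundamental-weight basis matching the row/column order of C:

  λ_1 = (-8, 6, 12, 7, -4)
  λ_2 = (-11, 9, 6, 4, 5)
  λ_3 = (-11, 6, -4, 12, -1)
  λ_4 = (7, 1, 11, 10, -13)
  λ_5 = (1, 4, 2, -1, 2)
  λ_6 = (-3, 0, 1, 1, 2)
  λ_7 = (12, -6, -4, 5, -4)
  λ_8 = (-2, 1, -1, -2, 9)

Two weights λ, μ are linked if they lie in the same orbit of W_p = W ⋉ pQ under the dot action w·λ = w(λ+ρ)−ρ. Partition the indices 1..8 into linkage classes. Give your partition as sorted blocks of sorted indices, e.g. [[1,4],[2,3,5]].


A_5 Cartan matrix, 5 simple roots permuted; ρ=(1,1,1,1,1).

λ_j+ρ reflected into Ā_13 (⟨·,θ^∨⟩≤13); 5-tuples as given:

  λ_1+ρ ↦ (2, 5, 3, 0, 3) · λ_2+ρ ↦ (2, 5, 3, 0, 3) · λ_3+ρ ↦ (3, 0, 3, 0, 7) · λ_4+ρ ↦ (1, 1, 0, 2, 3) · λ_5+ρ ↦ (2, 5, 3, 0, 3) · λ_6+ρ ↦ (1, 1, 0, 2, 3) · λ_7+ρ ↦ (2, 5, 3, 0, 3) · λ_8+ρ ↦ (0, 1, 1, 1, 8)

These 8 weights hit 4 W_13-dot-orbits; sizes (4, 1, 2, 1):

[[1, 2, 5, 7], [3], [4, 6], [8]]


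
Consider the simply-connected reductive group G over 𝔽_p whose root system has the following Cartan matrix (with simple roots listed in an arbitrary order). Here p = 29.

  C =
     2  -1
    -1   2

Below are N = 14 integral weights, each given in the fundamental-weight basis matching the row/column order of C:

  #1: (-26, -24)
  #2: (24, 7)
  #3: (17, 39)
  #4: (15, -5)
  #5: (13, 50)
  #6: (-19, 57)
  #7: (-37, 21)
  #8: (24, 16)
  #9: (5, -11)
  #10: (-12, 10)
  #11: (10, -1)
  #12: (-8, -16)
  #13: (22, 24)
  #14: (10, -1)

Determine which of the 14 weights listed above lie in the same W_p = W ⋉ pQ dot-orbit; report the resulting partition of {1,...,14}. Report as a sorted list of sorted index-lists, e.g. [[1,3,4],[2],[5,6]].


Cartan matrix: type A_2 (|W|=6); un-permuting the 2 rows.

λ_j+ρ reflected into Ā_29 (⟨·,θ^∨⟩≤29); 2-tuples as given:

  λ_1+ρ ↦ (4, 6);  λ_2+ρ ↦ (21, 4);  λ_3+ρ ↦ (11, 0);  λ_4+ρ ↦ (12, 4);  λ_5+ρ ↦ (15, 7);  λ_6+ρ ↦ (11, 0);  λ_7+ρ ↦ (15, 7);  λ_8+ρ ↦ (12, 4);  λ_9+ρ ↦ (4, 6);  λ_10+ρ ↦ (11, 0);  λ_11+ρ ↦ (11, 0);  λ_12+ρ ↦ (15, 7);  λ_13+ρ ↦ (4, 6);  λ_14+ρ ↦ (11, 0)

Grouping the 14 weights by Ā_29-representative: 5 linkage classes.

[[1, 9, 13], [2], [3, 6, 10, 11, 14], [4, 8], [5, 7, 12]]


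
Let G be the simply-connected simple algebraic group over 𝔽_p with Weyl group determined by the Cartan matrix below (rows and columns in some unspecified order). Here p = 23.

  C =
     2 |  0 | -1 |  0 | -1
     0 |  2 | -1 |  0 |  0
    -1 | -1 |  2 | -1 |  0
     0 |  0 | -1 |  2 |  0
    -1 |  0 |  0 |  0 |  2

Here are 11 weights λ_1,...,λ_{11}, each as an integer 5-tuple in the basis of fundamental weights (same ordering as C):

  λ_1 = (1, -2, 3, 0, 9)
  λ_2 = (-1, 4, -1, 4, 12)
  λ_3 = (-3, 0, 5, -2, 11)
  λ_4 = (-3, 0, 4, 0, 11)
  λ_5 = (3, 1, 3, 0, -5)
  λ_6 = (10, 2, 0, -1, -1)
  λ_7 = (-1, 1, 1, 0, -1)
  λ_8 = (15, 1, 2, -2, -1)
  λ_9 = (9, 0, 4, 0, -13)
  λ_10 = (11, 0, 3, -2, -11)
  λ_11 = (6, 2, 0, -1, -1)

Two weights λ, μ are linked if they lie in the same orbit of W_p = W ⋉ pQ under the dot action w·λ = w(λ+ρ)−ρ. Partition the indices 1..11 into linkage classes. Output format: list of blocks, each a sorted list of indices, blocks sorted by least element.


Cartan matrix: type D_5 (|W|=1920); un-permuting the 5 rows.

Folding the 11 weights λ_j+ρ into Ā_23 (reps in the given 5-coord order):

  λ_1+ρ ↦ (2, 1, 3, 1, 10)
  λ_2+ρ ↦ (0, 5, 0, 5, 13)
  λ_3+ρ ↦ (2, 1, 3, 1, 10)
  λ_4+ρ ↦ (2, 1, 3, 1, 10)
  λ_5+ρ ↦ (0, 2, 4, 1, 4)
  λ_6+ρ ↦ (7, 3, 1, 0, 0)
  λ_7+ρ ↦ (0, 2, 2, 1, 0)
  λ_8+ρ ↦ (0, 2, 2, 1, 0)
  λ_9+ρ ↦ (2, 1, 3, 1, 10)
  λ_10+ρ ↦ (2, 1, 3, 1, 10)
  λ_11+ρ ↦ (7, 3, 1, 0, 0)

5 distinct reps among the 11 weights ⇒ 5 W_23-linkage classes:

[[1, 3, 4, 9, 10], [2], [5], [6, 11], [7, 8]]


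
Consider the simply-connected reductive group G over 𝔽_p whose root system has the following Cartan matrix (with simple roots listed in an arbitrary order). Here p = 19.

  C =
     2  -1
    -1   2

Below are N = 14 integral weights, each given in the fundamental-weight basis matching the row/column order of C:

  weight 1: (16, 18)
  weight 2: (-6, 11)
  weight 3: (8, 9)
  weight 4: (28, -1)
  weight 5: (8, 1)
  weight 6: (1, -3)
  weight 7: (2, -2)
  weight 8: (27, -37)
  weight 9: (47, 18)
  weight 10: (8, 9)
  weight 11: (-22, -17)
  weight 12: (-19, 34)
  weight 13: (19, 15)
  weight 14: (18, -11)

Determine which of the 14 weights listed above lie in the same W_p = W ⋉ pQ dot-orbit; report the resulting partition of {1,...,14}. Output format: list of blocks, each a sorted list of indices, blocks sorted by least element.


Type A_2, rank 2, |W|=6; reorder rows/cols to standard.

Folding the 14 weights λ_j+ρ into Ā_19 (reps in the given 2-coord order):

  λ_1 → (0, 2)
  λ_2 → (5, 7)
  λ_3 → (9, 10)
  λ_4 → (9, 10)
  λ_5 → (9, 2)
  λ_6 → (0, 2)
  λ_7 → (2, 1)
  λ_8 → (9, 2)
  λ_9 → (9, 10)
  λ_10 → (9, 10)
  λ_11 → (2, 1)
  λ_12 → (2, 1)
  λ_13 → (2, 1)
  λ_14 → (9, 10)

Linkage partition of the 14 weights (5 classes, p=19):

[[1, 6], [2], [3, 4, 9, 10, 14], [5, 8], [7, 11, 12, 13]]


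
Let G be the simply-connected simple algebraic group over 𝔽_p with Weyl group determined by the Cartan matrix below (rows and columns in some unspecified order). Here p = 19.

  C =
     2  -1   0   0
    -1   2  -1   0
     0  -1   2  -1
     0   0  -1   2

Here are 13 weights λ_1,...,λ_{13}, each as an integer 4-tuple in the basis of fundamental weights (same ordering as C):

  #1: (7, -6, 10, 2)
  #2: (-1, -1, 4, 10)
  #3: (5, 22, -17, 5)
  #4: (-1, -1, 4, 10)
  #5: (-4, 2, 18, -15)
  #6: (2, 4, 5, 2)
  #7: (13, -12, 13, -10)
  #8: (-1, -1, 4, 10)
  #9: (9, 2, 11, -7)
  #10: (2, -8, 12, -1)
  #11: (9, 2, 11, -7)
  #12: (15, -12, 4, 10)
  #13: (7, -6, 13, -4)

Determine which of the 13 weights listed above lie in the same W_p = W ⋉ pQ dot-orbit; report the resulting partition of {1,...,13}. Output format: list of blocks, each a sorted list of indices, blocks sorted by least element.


C ↔ A_4 under row/col permutation; |W(A_4)| = 120.

Each λ_j+ρ reduced to Ā_19; 4-tuples below use C's row order:

  1: (3, 5, 6, 3)
  2: (0, 0, 5, 11)
  3: (4, 3, 6, 0)
  4: (0, 0, 5, 11)
  5: (0, 0, 5, 11)
  6: (3, 5, 6, 3)
  7: (3, 5, 6, 3)
  8: (0, 0, 5, 11)
  9: (4, 3, 6, 0)
  10: (4, 3, 6, 0)
  11: (4, 3, 6, 0)
  12: (3, 5, 6, 3)
  13: (3, 5, 6, 3)

Grouping the 13 weights by Ā_19-representative: 3 linkage classes.

[[1, 6, 7, 12, 13], [2, 4, 5, 8], [3, 9, 10, 11]]


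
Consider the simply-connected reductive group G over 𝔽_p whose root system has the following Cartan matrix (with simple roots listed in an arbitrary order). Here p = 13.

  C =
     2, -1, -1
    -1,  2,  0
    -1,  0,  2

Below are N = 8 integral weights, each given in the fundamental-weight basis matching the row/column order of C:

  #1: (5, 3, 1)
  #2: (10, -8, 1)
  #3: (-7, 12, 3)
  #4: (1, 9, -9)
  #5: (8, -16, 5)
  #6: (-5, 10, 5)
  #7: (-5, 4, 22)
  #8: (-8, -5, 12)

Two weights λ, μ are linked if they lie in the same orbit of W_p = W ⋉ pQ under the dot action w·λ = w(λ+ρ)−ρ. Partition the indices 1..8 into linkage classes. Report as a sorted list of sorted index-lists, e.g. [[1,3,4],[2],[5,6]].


Type A_3, rank 3, |W|=24; reorder rows/cols to standard.

W_13-reps of the 8 weights in Ā_13 (same 3-coord order as C):

  λ_1 → (6, 4, 2)
  λ_2 → (4, 7, 2)
  λ_3 → (4, 7, 2)
  λ_4 → (6, 4, 2)
  λ_5 → (4, 7, 2)
  λ_6 → (4, 7, 2)
  λ_7 → (6, 4, 2)
  λ_8 → (4, 7, 2)

These 8 weights hit 2 W_13-dot-orbits; sizes (3, 5):

[[1, 4, 7], [2, 3, 5, 6, 8]]


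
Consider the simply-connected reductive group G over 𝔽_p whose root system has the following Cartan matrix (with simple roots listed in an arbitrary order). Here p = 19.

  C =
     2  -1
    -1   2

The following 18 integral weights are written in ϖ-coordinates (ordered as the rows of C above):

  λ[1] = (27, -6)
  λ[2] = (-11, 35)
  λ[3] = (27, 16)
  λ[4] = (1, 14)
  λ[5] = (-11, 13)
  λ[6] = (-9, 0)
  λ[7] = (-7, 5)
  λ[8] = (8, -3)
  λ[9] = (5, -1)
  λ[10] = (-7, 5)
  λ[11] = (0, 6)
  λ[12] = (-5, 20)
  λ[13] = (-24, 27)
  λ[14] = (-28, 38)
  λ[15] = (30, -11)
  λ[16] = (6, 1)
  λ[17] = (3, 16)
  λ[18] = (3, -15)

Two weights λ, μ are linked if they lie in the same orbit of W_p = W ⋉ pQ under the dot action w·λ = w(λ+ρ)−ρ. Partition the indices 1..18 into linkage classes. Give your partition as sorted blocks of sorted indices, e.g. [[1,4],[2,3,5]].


Root system A_2: the 2×2 matrix C matches after relabeling.

Alcove-folded reps (p=19, 18 weights, presented ϖ-order):

  λ_1 → (10, 4);  λ_2 → (7, 2);  λ_3 → (7, 2);  λ_4 → (2, 15);  λ_5 → (10, 4);  λ_6 → (1, 7);  λ_7 → (6, 0);  λ_8 → (7, 2);  λ_9 → (6, 0);  λ_10 → (6, 0);  λ_11 → (1, 7);  λ_12 → (2, 15);  λ_13 → (10, 4);  λ_14 → (1, 7);  λ_15 → (7, 2);  λ_16 → (7, 2);  λ_17 → (2, 15);  λ_18 → (10, 4)

Partition of {1..18} into 5 W_19-dot-orbits:

[[1, 5, 13, 18], [2, 3, 8, 15, 16], [4, 12, 17], [6, 11, 14], [7, 9, 10]]


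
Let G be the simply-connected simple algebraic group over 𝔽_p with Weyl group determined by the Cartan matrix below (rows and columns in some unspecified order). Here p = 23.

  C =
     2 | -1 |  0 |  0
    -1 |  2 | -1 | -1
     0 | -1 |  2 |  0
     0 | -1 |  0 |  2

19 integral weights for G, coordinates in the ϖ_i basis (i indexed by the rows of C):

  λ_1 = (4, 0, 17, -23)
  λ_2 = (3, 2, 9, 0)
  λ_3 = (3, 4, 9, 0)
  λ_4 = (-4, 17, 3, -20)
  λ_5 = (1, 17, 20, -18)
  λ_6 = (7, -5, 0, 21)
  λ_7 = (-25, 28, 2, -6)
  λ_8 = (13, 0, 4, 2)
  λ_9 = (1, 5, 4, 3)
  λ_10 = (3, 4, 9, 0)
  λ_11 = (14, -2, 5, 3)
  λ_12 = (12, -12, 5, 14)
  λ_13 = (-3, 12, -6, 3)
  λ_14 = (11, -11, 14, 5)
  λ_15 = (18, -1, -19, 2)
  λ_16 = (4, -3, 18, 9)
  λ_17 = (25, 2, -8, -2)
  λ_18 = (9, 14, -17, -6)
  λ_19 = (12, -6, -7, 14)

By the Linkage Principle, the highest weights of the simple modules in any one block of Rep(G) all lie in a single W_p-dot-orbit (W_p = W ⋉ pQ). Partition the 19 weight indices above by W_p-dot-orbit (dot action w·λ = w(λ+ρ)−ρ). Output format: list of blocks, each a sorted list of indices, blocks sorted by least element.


Dynkin diagram of C (from the 6 off-diagonal −1 entries): D_4.

λ_j+ρ reflected into Ā_23 (⟨·,θ^∨⟩≤23); 4-tuples as given:

  [1] (16, 1, 3, 1);  [2] (4, 3, 10, 1);  [3] (4, 3, 10, 1);  [4] (1, 3, 0, 15);  [5] (16, 1, 3, 1);  [6] (1, 3, 0, 15);  [7] (14, 0, 5, 3);  [8] (14, 0, 5, 3);  [9] (2, 6, 5, 4);  [10] (4, 3, 10, 1);  [11] (14, 0, 5, 3);  [12] (2, 6, 5, 4);  [13] (2, 6, 5, 4);  [14] (2, 6, 5, 4);  [15] (1, 3, 0, 15);  [16] (4, 3, 10, 1);  [17] (16, 1, 3, 1);  [18] (4, 3, 10, 1);  [19] (2, 6, 5, 4)

These 19 weights hit 5 W_23-dot-orbits; sizes (3, 5, 3, 3, 5):

[[1, 5, 17], [2, 3, 10, 16, 18], [4, 6, 15], [7, 8, 11], [9, 12, 13, 14, 19]]


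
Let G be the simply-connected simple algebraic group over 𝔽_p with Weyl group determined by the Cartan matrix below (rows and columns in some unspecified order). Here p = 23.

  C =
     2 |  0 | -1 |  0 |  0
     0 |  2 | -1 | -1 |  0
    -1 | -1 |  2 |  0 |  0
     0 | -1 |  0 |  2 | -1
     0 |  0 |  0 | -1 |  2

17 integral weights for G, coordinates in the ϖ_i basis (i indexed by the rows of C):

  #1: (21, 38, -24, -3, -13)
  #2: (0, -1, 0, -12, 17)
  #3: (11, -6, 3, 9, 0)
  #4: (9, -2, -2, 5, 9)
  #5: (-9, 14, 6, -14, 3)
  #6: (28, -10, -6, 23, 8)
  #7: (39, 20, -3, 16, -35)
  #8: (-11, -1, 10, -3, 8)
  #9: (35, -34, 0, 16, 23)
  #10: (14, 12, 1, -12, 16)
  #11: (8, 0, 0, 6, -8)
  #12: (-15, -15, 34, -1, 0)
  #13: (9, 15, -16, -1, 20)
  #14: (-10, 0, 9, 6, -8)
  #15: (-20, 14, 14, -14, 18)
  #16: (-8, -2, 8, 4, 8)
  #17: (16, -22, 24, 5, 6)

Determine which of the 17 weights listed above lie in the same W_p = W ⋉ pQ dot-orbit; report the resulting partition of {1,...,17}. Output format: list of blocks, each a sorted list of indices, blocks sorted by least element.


Root system A_5: the 5×5 matrix C matches after relabeling.

W_23-reps of the 17 weights in Ā_23 (same 5-coord order as C):

  λ_1 → (2, 0, 7, 1, 1);  λ_2 → (9, 1, 1, 0, 7);  λ_3 → (11, 4, 1, 5, 1);  λ_4 → (7, 1, 1, 4, 9);  λ_5 → (7, 1, 1, 4, 9);  λ_6 → (7, 1, 1, 4, 9);  λ_7 → (2, 2, 2, 4, 7);  λ_8 → (9, 1, 1, 0, 7);  λ_9 → (7, 1, 1, 4, 9);  λ_10 → (2, 2, 2, 4, 7);  λ_11 → (9, 1, 1, 0, 7);  λ_12 → (2, 0, 7, 1, 1);  λ_13 → (9, 1, 1, 0, 7);  λ_14 → (9, 1, 1, 0, 7);  λ_15 → (2, 2, 2, 4, 7);  λ_16 → (7, 1, 1, 4, 9);  λ_17 → (2, 2, 2, 4, 7)

Grouping the 17 weights by Ā_23-representative: 5 linkage classes.

[[1, 12], [2, 8, 11, 13, 14], [3], [4, 5, 6, 9, 16], [7, 10, 15, 17]]


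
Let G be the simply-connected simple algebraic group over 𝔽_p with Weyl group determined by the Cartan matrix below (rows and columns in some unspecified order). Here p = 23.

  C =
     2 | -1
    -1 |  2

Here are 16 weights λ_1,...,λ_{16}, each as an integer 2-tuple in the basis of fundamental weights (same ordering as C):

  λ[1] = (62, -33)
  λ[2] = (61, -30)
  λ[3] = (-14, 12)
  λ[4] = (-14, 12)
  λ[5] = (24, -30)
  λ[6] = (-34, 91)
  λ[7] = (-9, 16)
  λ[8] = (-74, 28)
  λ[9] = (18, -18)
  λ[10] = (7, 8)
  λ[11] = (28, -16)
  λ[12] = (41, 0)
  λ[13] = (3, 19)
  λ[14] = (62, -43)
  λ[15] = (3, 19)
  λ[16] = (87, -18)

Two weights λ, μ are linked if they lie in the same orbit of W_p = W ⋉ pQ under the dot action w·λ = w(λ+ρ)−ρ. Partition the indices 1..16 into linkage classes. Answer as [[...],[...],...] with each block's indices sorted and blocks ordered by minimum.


A_2 Cartan matrix, 2 simple roots permuted; ρ=(1,1).

Ā_23 reps of the 16 weights (A_2, coords as presented):

    1: (8, 9)
    2: (10, 6)
    3: (13, 0)
    4: (13, 0)
    5: (2, 17)
    6: (13, 0)
    7: (8, 9)
    8: (2, 17)
    9: (2, 17)
    10: (8, 9)
    11: (8, 9)
    12: (3, 19)
    13: (3, 19)
    14: (2, 17)
    15: (3, 19)
    16: (2, 17)

Grouping the 16 weights by Ā_23-representative: 5 linkage classes.

[[1, 7, 10, 11], [2], [3, 4, 6], [5, 8, 9, 14, 16], [12, 13, 15]]


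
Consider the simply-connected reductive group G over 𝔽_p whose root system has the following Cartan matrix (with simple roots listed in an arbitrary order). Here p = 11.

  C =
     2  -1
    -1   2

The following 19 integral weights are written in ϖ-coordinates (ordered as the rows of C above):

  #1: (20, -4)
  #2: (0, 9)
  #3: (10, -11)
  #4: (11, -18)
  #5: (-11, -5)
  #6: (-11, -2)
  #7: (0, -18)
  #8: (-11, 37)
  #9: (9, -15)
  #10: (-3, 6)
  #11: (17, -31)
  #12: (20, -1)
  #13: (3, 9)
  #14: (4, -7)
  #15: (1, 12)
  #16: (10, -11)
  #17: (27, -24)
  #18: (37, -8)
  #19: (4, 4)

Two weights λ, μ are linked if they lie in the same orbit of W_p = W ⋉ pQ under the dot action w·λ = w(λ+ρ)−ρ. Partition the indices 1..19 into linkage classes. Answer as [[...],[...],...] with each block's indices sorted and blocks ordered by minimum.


A_2 Cartan matrix, 2 simple roots permuted; ρ=(1,1).

Each λ_j+ρ reduced to Ā_11; 2-tuples below use C's row order:

  1: (1, 7) · 2: (1, 10) · 3: (1, 10) · 4: (1, 5) · 5: (1, 7) · 6: (1, 10) · 7: (5, 5) · 8: (5, 5) · 9: (1, 7) · 10: (2, 5) · 11: (1, 7) · 12: (1, 10) · 13: (1, 7) · 14: (1, 5) · 15: (2, 7) · 16: (1, 10) · 17: (5, 5) · 18: (2, 5) · 19: (5, 5)

Partition of {1..19} into 6 W_11-dot-orbits:

[[1, 5, 9, 11, 13], [2, 3, 6, 12, 16], [4, 14], [7, 8, 17, 19], [10, 18], [15]]


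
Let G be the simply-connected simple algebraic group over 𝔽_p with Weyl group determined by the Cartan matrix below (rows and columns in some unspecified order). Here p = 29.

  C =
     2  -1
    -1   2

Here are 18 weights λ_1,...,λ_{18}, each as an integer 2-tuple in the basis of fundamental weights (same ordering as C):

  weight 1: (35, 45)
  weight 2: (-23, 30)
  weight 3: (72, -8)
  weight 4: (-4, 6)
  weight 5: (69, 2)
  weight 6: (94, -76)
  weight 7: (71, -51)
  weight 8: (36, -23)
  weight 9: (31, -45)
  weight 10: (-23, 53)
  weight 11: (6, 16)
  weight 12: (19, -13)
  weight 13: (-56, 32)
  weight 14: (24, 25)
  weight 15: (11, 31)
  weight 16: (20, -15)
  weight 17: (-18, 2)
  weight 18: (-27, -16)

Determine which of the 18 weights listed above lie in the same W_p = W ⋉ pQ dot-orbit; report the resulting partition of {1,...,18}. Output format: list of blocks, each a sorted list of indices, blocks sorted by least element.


C ↔ A_2 under row/col permutation; |W(A_2)| = 6.

Alcove-folded reps (p=29, 18 weights, presented ϖ-order):

  λ_1+ρ ↦ (7, 17)
  λ_2+ρ ↦ (20, 7)
  λ_3+ρ ↦ (7, 14)
  λ_4+ρ ↦ (3, 4)
  λ_5+ρ ↦ (3, 14)
  λ_6+ρ ↦ (8, 12)
  λ_7+ρ ↦ (7, 14)
  λ_8+ρ ↦ (7, 14)
  λ_9+ρ ↦ (3, 14)
  λ_10+ρ ↦ (3, 4)
  λ_11+ρ ↦ (7, 17)
  λ_12+ρ ↦ (8, 12)
  λ_13+ρ ↦ (3, 4)
  λ_14+ρ ↦ (3, 4)
  λ_15+ρ ↦ (3, 14)
  λ_16+ρ ↦ (7, 14)
  λ_17+ρ ↦ (3, 14)
  λ_18+ρ ↦ (3, 14)

6 distinct reps among the 18 weights ⇒ 6 W_29-linkage classes:

[[1, 11], [2], [3, 7, 8, 16], [4, 10, 13, 14], [5, 9, 15, 17, 18], [6, 12]]


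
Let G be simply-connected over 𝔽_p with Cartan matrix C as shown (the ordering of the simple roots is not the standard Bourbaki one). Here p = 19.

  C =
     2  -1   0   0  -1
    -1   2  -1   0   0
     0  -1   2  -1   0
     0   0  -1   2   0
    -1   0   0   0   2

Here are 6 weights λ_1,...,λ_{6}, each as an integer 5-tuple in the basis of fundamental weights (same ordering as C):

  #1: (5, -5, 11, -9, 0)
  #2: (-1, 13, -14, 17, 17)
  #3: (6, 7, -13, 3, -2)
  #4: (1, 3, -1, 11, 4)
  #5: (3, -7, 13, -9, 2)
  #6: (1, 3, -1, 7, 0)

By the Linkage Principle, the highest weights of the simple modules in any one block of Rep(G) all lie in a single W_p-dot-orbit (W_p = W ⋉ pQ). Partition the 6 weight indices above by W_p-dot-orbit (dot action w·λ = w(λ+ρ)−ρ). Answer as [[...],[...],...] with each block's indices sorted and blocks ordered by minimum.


A_5 Cartan matrix, 5 simple roots permuted; ρ=(1,1,1,1,1).

Folding the 6 weights λ_j+ρ into Ā_19 (reps in the given 5-coord order):

    λ_1 → (2, 4, 0, 8, 1)
    λ_2 → (0, 1, 0, 13, 0)
    λ_3 → (2, 4, 0, 8, 1)
    λ_4 → (2, 4, 0, 8, 1)
    λ_5 → (2, 4, 0, 8, 1)
    λ_6 → (2, 4, 0, 8, 1)

These 6 weights hit 2 W_19-dot-orbits; sizes (5, 1):

[[1, 3, 4, 5, 6], [2]]
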